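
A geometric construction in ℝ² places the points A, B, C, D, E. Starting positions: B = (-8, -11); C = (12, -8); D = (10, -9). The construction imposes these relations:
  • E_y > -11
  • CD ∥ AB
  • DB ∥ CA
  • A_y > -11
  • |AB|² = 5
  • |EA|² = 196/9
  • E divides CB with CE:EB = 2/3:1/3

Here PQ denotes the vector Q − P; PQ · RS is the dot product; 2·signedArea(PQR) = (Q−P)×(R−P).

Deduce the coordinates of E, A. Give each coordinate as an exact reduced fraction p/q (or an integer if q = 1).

A = (-6, -10)
E = (-4/3, -10)

1. E_x = -4/3  [E divides CB with CE:EB = 2/3:1/3]
2. E_y = -10  [E divides CB with CE:EB = 2/3:1/3]
   → E = (-4/3, -10)
3. A_x = -6  [CD ∥ AB ∩ DB ∥ CA]
4. A_y = -10  [CD ∥ AB ∩ DB ∥ CA]
   → A = (-6, -10)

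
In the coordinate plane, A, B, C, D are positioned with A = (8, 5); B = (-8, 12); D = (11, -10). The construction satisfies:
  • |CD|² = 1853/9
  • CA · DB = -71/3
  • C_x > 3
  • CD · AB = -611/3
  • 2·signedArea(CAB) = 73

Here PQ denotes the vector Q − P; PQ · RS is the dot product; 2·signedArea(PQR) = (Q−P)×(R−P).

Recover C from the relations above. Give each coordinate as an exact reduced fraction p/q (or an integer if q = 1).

C = (11/3, 7/3)

1. C_x = 11/3  [CD · AB = -611/3 ∩ CA · DB = -71/3]
2. C_y = 7/3  [CD · AB = -611/3 ∩ CA · DB = -71/3]
   → C = (11/3, 7/3)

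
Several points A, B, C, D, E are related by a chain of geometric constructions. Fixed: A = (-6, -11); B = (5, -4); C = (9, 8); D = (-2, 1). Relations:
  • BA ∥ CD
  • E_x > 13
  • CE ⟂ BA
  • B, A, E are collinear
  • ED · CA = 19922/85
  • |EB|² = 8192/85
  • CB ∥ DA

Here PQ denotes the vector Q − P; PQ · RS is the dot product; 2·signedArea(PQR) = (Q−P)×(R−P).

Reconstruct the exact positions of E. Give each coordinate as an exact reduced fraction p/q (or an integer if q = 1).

1. E_x = 1129/85  [B, A, E are collinear ∩ CE ⟂ BA]
2. E_y = 108/85  [B, A, E are collinear ∩ CE ⟂ BA]
   → E = (1129/85, 108/85)

E = (1129/85, 108/85)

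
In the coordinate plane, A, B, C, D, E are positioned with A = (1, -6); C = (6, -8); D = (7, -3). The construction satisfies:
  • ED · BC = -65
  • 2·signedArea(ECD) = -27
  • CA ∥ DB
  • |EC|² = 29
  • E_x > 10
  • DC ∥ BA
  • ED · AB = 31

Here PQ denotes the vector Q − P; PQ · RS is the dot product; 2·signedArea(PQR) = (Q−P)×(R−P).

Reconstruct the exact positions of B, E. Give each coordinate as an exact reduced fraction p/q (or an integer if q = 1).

1. B_x = 2  [DC ∥ BA ∩ CA ∥ DB]
2. B_y = -1  [DC ∥ BA ∩ CA ∥ DB]
   → B = (2, -1)
3. E_x = 11  [2·signedArea(ECD) = -27 ∩ ED · BC = -65]
4. E_y = -10  [2·signedArea(ECD) = -27 ∩ ED · BC = -65]
   → E = (11, -10)

B = (2, -1)
E = (11, -10)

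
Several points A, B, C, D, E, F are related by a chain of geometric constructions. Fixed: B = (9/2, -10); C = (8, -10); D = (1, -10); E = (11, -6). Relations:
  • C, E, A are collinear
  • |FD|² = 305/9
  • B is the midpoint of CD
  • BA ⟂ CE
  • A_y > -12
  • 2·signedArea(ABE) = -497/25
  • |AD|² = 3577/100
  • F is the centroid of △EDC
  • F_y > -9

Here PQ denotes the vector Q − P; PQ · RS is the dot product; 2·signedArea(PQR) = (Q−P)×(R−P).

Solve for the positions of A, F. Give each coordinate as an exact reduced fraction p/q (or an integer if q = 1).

A = (337/50, -292/25)
F = (20/3, -26/3)

1. A_x = 337/50  [C, E, A are collinear ∩ BA ⟂ CE]
2. A_y = -292/25  [C, E, A are collinear ∩ BA ⟂ CE]
   → A = (337/50, -292/25)
3. F_x = 20/3  [F is the centroid of △EDC]
4. F_y = -26/3  [F is the centroid of △EDC]
   → F = (20/3, -26/3)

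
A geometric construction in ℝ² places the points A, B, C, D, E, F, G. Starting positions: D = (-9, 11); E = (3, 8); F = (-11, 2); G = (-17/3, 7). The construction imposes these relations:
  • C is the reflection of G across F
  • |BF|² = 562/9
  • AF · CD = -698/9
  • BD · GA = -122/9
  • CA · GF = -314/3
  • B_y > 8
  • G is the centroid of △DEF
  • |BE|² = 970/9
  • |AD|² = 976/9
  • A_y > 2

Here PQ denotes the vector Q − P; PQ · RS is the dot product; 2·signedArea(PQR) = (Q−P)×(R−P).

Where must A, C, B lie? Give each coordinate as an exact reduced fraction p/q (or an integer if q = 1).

1. C_x = -49/3  [C is the reflection of G across F]
2. C_y = -3  [C is the reflection of G across F]
   → C = (-49/3, -3)
3. A_x = -7/3  [AF · CD = -698/9 ∩ CA · GF = -314/3]
4. A_y = 3  [AF · CD = -698/9 ∩ CA · GF = -314/3]
   → A = (-7/3, 3)
5. B_x = -22/3  [line -10/3·x + 4·y + -544/9 = 0 ∩ |BF|² = 562/9]
6. B_y = 9  [line -10/3·x + 4·y + -544/9 = 0 ∩ |BF|² = 562/9]
   → B = (-22/3, 9)

A = (-7/3, 3)
B = (-22/3, 9)
C = (-49/3, -3)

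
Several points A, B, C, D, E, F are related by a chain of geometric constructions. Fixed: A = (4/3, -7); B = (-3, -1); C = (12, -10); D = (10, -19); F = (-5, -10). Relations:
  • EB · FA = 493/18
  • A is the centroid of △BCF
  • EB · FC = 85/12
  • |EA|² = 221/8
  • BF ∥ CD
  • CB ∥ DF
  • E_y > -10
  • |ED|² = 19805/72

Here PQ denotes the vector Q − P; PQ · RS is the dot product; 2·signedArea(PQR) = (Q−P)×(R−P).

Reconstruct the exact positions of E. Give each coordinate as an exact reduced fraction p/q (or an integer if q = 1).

1. E_x = -41/12  [EB · FA = 493/18 ∩ EB · FC = 85/12]
2. E_y = -37/4  [EB · FA = 493/18 ∩ EB · FC = 85/12]
   → E = (-41/12, -37/4)

E = (-41/12, -37/4)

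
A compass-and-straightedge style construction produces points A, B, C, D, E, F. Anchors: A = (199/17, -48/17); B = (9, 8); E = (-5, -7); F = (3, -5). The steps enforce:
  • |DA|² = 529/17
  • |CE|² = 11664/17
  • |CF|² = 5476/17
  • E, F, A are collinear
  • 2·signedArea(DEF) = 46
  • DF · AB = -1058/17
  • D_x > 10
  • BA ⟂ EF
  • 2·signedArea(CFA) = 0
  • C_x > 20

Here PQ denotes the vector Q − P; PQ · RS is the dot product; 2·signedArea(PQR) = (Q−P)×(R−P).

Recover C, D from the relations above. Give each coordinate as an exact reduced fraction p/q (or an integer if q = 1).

1. C_x = 347/17  [line -37/17·x + 148/17·y + 851/17 = 0 ∩ |CE|² = 11664/17]
2. C_y = -11/17  [line -37/17·x + 148/17·y + 851/17 = 0 ∩ |CE|² = 11664/17]
   → C = (347/17, -11/17)
3. D_x = 176/17  [line -2·x + 8·y + 0 = 0 ∩ |DA|² = 529/17]
4. D_y = 44/17  [line -2·x + 8·y + 0 = 0 ∩ |DA|² = 529/17]
   → D = (176/17, 44/17)

C = (347/17, -11/17)
D = (176/17, 44/17)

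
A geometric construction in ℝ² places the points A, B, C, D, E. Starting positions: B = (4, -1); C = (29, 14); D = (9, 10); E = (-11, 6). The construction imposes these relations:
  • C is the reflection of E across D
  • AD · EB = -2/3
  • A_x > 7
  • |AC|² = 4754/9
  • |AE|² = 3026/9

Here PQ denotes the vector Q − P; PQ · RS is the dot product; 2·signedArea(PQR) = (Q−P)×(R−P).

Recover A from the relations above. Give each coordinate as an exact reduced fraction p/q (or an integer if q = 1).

1. A_x = 22/3  [line -15·x + 7·y + 197/3 = 0 ∩ |AE|² = 3026/9]
2. A_y = 19/3  [line -15·x + 7·y + 197/3 = 0 ∩ |AE|² = 3026/9]
   → A = (22/3, 19/3)

A = (22/3, 19/3)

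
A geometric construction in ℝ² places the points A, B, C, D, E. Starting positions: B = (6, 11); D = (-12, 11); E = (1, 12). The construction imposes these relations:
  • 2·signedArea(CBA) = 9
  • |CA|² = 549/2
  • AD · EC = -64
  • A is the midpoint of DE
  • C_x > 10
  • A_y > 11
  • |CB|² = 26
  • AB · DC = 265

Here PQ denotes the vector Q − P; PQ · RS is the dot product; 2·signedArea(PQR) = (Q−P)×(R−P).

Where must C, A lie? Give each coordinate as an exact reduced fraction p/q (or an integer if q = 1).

A = (-11/2, 23/2)
C = (11, 10)

1. A_x = -11/2  [A is the midpoint of DE]
2. A_y = 23/2  [A is the midpoint of DE]
   → A = (-11/2, 23/2)
3. C_x = 11  [2·signedArea(CBA) = 9 ∩ AD · EC = -64]
4. C_y = 10  [2·signedArea(CBA) = 9 ∩ AD · EC = -64]
   → C = (11, 10)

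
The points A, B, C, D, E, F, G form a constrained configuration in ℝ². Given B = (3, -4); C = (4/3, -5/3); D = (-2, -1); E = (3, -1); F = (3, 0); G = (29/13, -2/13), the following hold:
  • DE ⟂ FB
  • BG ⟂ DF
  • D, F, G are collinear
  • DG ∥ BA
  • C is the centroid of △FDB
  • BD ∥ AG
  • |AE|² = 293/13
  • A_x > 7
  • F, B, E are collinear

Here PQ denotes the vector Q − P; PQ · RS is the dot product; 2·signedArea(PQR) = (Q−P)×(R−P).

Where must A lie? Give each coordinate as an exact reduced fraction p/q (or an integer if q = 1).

1. A_x = 94/13  [BD ∥ AG ∩ DG ∥ BA]
2. A_y = -41/13  [BD ∥ AG ∩ DG ∥ BA]
   → A = (94/13, -41/13)

A = (94/13, -41/13)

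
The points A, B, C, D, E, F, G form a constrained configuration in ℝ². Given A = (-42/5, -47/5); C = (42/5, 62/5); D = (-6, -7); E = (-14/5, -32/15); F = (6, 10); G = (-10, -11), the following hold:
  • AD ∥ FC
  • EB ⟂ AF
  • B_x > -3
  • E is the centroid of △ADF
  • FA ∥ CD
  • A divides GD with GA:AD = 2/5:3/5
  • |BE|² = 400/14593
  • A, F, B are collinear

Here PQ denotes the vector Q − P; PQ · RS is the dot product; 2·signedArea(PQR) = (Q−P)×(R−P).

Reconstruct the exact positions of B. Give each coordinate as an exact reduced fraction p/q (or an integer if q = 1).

1. B_x = -214002/72965  [A, F, B are collinear ∩ EB ⟂ AF]
2. B_y = -445376/218895  [A, F, B are collinear ∩ EB ⟂ AF]
   → B = (-214002/72965, -445376/218895)

B = (-214002/72965, -445376/218895)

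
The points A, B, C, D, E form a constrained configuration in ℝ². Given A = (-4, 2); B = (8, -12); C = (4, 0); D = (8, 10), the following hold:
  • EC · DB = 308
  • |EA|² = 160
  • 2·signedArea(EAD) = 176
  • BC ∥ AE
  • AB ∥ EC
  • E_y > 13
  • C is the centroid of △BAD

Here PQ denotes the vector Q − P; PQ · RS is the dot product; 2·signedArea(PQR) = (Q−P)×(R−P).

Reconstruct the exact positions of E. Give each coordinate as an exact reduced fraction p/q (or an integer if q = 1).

1. E_x = -8  [AB ∥ EC ∩ BC ∥ AE]
2. E_y = 14  [AB ∥ EC ∩ BC ∥ AE]
   → E = (-8, 14)

E = (-8, 14)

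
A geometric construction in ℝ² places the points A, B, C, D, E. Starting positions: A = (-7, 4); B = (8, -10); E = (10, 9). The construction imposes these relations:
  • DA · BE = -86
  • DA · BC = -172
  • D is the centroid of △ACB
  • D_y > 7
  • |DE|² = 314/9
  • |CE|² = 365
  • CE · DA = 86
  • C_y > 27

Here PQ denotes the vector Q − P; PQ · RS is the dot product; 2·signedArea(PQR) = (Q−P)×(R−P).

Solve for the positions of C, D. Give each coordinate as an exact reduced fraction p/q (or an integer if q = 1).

C = (12, 28)
D = (13/3, 22/3)

1. D_x = 13/3  [line -2·x + -19·y + 148 = 0 ∩ |DE|² = 314/9]
2. D_y = 22/3  [line -2·x + -19·y + 148 = 0 ∩ |DE|² = 314/9]
   → D = (13/3, 22/3)
3. C_x = 12  [CE · DA = 86 ∩ D is the centroid of △ACB]
4. C_y = 28  [CE · DA = 86 ∩ D is the centroid of △ACB]
   → C = (12, 28)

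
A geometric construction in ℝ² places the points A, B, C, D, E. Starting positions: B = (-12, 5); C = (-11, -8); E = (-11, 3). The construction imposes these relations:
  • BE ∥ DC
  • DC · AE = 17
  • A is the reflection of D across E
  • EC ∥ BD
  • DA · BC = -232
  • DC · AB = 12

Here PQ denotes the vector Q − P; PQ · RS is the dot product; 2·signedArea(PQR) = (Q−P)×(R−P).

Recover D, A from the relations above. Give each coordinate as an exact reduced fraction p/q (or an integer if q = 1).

A = (-10, 12)
D = (-12, -6)

1. D_x = -12  [BE ∥ DC ∩ EC ∥ BD]
2. D_y = -6  [BE ∥ DC ∩ EC ∥ BD]
   → D = (-12, -6)
3. A_x = -10  [A is the reflection of D across E]
4. A_y = 12  [A is the reflection of D across E]
   → A = (-10, 12)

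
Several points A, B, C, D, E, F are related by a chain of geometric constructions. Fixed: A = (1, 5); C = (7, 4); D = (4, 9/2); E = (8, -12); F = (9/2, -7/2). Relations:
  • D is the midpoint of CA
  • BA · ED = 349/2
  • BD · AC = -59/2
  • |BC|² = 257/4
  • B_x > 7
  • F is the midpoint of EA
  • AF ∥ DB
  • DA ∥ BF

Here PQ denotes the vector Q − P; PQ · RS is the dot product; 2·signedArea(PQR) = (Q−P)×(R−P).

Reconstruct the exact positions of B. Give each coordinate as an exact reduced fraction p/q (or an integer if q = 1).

B = (15/2, -4)

1. B_x = 15/2  [DA ∥ BF ∩ AF ∥ DB]
2. B_y = -4  [DA ∥ BF ∩ AF ∥ DB]
   → B = (15/2, -4)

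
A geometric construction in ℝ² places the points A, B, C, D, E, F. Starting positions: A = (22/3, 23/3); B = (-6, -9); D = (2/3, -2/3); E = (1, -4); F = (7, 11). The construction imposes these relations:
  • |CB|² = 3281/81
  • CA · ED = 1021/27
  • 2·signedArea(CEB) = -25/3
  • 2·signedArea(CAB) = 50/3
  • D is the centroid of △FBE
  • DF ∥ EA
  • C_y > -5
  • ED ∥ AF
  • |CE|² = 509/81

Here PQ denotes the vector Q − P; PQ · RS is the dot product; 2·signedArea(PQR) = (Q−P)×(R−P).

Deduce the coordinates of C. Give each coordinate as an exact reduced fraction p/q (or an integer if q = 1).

1. C_x = -13/9  [2·signedArea(CEB) = -25/3 ∩ 2·signedArea(CAB) = 50/3]
2. C_y = -41/9  [2·signedArea(CEB) = -25/3 ∩ 2·signedArea(CAB) = 50/3]
   → C = (-13/9, -41/9)

C = (-13/9, -41/9)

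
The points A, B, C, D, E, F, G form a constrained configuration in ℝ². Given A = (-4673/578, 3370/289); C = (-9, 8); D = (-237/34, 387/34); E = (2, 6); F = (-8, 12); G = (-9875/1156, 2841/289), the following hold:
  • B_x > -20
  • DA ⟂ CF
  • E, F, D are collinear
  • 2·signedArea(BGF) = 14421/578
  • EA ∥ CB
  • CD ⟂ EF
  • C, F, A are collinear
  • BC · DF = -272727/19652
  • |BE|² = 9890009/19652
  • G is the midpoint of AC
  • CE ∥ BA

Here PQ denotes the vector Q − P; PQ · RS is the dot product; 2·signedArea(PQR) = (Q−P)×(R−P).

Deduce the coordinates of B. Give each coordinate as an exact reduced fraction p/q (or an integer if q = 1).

1. B_x = -11031/578  [CE ∥ BA ∩ EA ∥ CB]
2. B_y = 3948/289  [CE ∥ BA ∩ EA ∥ CB]
   → B = (-11031/578, 3948/289)

B = (-11031/578, 3948/289)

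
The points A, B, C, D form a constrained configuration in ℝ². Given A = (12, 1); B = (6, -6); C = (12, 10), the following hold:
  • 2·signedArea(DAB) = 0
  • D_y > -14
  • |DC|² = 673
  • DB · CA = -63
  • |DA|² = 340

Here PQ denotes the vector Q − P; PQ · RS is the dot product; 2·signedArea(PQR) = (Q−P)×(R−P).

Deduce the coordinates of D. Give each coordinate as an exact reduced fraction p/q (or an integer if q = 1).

D = (0, -13)

1. D_x = 0  [2·signedArea(DAB) = 0 ∩ DB · CA = -63]
2. D_y = -13  [2·signedArea(DAB) = 0 ∩ DB · CA = -63]
   → D = (0, -13)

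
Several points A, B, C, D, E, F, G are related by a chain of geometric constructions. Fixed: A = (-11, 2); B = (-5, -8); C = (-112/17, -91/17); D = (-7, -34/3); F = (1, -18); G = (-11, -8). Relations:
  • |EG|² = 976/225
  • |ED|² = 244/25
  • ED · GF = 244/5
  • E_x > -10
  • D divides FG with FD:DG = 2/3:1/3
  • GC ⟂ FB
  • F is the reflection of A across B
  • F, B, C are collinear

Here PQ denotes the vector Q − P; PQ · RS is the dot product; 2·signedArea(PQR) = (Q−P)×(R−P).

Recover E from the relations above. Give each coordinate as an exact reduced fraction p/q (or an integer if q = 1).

E = (-47/5, -28/3)

1. E_x = -47/5  [line -12·x + 10·y + -292/15 = 0 ∩ |EG|² = 976/225]
2. E_y = -28/3  [line -12·x + 10·y + -292/15 = 0 ∩ |EG|² = 976/225]
   → E = (-47/5, -28/3)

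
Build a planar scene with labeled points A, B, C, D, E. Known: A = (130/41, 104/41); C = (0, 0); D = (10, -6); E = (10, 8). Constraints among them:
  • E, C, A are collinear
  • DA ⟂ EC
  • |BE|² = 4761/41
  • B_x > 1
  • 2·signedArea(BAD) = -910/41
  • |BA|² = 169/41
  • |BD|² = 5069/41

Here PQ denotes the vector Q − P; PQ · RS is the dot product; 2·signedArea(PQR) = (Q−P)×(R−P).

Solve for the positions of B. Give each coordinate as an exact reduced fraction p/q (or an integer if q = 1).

B = (65/41, 52/41)

1. B_x = 65/41  [line 350/41·x + 280/41·y + -910/41 = 0 ∩ |BA|² = 169/41]
2. B_y = 52/41  [line 350/41·x + 280/41·y + -910/41 = 0 ∩ |BA|² = 169/41]
   → B = (65/41, 52/41)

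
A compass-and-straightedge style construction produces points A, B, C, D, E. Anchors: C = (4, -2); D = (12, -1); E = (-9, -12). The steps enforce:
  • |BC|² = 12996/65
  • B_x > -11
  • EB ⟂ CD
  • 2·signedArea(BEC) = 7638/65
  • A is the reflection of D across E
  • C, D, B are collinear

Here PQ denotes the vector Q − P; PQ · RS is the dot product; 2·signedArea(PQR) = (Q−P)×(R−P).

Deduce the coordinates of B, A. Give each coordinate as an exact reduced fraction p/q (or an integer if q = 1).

A = (-30, -23)
B = (-652/65, -244/65)

1. B_x = -652/65  [C, D, B are collinear ∩ EB ⟂ CD]
2. B_y = -244/65  [C, D, B are collinear ∩ EB ⟂ CD]
   → B = (-652/65, -244/65)
3. A_x = -30  [A is the reflection of D across E]
4. A_y = -23  [A is the reflection of D across E]
   → A = (-30, -23)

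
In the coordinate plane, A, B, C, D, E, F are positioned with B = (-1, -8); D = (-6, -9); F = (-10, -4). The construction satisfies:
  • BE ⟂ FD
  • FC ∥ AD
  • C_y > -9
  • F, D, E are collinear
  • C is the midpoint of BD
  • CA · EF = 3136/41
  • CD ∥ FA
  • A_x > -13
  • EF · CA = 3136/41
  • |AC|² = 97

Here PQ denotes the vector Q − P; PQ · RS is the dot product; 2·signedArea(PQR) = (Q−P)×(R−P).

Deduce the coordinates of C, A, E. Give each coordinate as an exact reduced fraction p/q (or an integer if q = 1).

1. C_x = -7/2  [C is the midpoint of BD]
2. C_y = -17/2  [C is the midpoint of BD]
   → C = (-7/2, -17/2)
3. A_x = -25/2  [FC ∥ AD ∩ CD ∥ FA]
4. A_y = -9/2  [FC ∥ AD ∩ CD ∥ FA]
   → A = (-25/2, -9/2)
5. E_x = -186/41  [F, D, E are collinear ∩ BE ⟂ FD]
6. E_y = -444/41  [F, D, E are collinear ∩ BE ⟂ FD]
   → E = (-186/41, -444/41)

A = (-25/2, -9/2)
C = (-7/2, -17/2)
E = (-186/41, -444/41)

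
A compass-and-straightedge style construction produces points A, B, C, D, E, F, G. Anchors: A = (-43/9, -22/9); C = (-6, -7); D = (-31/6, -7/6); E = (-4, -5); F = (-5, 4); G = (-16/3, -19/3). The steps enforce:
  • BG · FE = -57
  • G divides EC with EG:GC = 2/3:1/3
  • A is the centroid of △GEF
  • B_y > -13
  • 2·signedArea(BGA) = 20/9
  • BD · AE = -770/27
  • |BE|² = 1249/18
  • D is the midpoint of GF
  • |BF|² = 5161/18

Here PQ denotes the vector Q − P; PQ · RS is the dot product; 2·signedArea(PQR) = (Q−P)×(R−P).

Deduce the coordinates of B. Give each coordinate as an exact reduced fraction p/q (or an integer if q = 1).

1. B_x = -41/6  [2·signedArea(BGA) = 20/9 ∩ BD · AE = -770/27]
2. B_y = -77/6  [2·signedArea(BGA) = 20/9 ∩ BD · AE = -770/27]
   → B = (-41/6, -77/6)

B = (-41/6, -77/6)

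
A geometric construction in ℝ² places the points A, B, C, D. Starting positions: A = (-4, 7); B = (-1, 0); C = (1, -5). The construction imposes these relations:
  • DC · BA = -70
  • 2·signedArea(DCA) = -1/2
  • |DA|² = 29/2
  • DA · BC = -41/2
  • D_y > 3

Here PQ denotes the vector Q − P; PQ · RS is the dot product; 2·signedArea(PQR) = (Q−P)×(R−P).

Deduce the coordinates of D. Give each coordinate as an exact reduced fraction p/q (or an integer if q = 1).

D = (-5/2, 7/2)

1. D_x = -5/2  [DA · BC = -41/2 ∩ DC · BA = -70]
2. D_y = 7/2  [DA · BC = -41/2 ∩ DC · BA = -70]
   → D = (-5/2, 7/2)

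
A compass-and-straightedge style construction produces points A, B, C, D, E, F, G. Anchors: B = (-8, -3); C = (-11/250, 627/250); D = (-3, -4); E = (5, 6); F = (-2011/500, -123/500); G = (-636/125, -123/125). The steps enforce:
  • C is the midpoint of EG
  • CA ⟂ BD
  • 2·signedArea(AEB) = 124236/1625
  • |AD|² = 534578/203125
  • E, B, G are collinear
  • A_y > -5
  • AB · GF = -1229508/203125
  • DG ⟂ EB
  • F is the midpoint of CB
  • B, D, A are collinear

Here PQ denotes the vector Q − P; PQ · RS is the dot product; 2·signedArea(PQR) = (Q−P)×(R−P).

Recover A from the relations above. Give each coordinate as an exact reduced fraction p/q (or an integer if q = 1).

A = (-458/325, -7017/1625)

1. A_x = -458/325  [B, D, A are collinear ∩ CA ⟂ BD]
2. A_y = -7017/1625  [B, D, A are collinear ∩ CA ⟂ BD]
   → A = (-458/325, -7017/1625)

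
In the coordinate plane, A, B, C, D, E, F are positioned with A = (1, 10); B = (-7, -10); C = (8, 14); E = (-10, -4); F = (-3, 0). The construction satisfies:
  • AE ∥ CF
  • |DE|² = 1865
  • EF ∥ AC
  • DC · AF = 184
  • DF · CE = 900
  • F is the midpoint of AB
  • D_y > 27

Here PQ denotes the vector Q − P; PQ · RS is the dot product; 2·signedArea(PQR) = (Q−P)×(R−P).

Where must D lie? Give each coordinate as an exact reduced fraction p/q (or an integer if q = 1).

1. D_x = 19  [DF · CE = 900 ∩ DC · AF = 184]
2. D_y = 28  [DF · CE = 900 ∩ DC · AF = 184]
   → D = (19, 28)

D = (19, 28)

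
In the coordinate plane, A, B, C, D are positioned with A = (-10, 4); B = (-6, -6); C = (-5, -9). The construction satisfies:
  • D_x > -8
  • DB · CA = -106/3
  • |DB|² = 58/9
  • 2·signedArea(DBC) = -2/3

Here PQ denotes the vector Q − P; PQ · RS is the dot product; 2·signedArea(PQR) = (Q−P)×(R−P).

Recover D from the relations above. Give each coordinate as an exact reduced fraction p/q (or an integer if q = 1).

1. D_x = -7  [2·signedArea(DBC) = -2/3 ∩ DB · CA = -106/3]
2. D_y = -11/3  [2·signedArea(DBC) = -2/3 ∩ DB · CA = -106/3]
   → D = (-7, -11/3)

D = (-7, -11/3)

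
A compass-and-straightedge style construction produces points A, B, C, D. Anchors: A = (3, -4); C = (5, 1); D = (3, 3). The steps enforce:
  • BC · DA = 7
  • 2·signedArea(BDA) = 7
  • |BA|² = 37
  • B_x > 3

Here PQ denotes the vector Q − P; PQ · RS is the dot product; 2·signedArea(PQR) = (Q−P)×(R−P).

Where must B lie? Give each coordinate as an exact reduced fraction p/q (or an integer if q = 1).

B = (4, 2)

1. B_x = 4  [2·signedArea(BDA) = 7 ∩ BC · DA = 7]
2. B_y = 2  [2·signedArea(BDA) = 7 ∩ BC · DA = 7]
   → B = (4, 2)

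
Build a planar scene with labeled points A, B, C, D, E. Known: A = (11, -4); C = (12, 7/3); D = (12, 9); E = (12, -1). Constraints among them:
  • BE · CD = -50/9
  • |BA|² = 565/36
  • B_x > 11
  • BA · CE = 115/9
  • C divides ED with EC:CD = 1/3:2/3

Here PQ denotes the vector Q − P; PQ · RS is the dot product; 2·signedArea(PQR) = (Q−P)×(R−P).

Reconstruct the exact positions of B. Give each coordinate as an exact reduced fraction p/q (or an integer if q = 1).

B = (12, -1/6)

1. B_y = -1/6  [BA · CE = 115/9]
2. B_x = 12  [|BA|² = 565/36]
   → B = (12, -1/6)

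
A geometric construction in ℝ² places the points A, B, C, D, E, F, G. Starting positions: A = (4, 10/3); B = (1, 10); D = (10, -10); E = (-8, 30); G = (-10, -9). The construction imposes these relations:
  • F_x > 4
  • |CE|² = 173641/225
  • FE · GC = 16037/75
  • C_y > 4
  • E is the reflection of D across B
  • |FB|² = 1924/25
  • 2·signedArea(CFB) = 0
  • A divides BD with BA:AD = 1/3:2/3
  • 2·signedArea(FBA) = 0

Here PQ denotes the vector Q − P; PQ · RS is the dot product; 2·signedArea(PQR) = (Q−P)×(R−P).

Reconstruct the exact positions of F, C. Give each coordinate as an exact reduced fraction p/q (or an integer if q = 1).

C = (17/5, 14/3)
F = (23/5, 2)

1. F_x = 23/5  [line 20/3·x + 3·y + -110/3 = 0 ∩ |FB|² = 1924/25]
2. F_y = 2  [line 20/3·x + 3·y + -110/3 = 0 ∩ |FB|² = 1924/25]
   → F = (23/5, 2)
3. C_x = 17/5  [2·signedArea(CFB) = 0 ∩ FE · GC = 16037/75]
4. C_y = 14/3  [2·signedArea(CFB) = 0 ∩ FE · GC = 16037/75]
   → C = (17/5, 14/3)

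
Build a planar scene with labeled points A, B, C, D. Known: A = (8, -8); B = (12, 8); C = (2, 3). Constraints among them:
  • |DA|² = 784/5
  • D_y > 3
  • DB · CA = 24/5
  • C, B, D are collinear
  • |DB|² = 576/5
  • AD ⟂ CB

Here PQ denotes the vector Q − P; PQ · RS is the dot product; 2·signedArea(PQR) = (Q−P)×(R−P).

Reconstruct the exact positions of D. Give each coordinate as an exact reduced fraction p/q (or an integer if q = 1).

D = (12/5, 16/5)

1. D_x = 12/5  [C, B, D are collinear ∩ AD ⟂ CB]
2. D_y = 16/5  [C, B, D are collinear ∩ AD ⟂ CB]
   → D = (12/5, 16/5)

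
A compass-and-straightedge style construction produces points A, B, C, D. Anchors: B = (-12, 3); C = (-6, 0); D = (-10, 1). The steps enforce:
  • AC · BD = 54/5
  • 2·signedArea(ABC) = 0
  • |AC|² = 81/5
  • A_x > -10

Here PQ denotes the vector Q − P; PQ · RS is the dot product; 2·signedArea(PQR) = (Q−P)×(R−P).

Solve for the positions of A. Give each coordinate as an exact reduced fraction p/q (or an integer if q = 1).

A = (-48/5, 9/5)

1. A_x = -48/5  [2·signedArea(ABC) = 0 ∩ AC · BD = 54/5]
2. A_y = 9/5  [2·signedArea(ABC) = 0 ∩ AC · BD = 54/5]
   → A = (-48/5, 9/5)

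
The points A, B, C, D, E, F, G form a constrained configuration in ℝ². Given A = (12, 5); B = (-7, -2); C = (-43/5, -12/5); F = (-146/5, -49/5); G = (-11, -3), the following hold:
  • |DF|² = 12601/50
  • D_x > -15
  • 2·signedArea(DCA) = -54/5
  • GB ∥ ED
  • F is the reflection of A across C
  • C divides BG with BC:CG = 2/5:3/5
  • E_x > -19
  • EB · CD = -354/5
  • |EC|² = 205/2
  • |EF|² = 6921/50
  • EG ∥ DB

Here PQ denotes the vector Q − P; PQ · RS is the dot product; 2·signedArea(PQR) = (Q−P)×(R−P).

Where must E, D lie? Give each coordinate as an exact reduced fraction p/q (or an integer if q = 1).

1. D_x = -141/10  [line -37/5·x + 103/5·y + -17/5 = 0 ∩ |DF|² = 12601/50]
2. D_y = -49/10  [line -37/5·x + 103/5·y + -17/5 = 0 ∩ |DF|² = 12601/50]
   → D = (-141/10, -49/10)
3. E_x = -181/10  [EB · CD = -354/5 ∩ EG ∥ DB]
4. E_y = -59/10  [EB · CD = -354/5 ∩ EG ∥ DB]
   → E = (-181/10, -59/10)

D = (-141/10, -49/10)
E = (-181/10, -59/10)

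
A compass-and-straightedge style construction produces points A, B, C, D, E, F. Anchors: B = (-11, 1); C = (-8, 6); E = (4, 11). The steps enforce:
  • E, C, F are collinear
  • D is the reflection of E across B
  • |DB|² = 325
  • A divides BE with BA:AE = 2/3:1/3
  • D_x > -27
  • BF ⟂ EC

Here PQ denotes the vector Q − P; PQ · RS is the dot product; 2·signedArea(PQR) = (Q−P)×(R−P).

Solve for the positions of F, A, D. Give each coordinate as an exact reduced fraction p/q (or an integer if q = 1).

1. F_x = -2084/169  [E, C, F are collinear ∩ BF ⟂ EC]
2. F_y = 709/169  [E, C, F are collinear ∩ BF ⟂ EC]
   → F = (-2084/169, 709/169)
3. A_x = -1  [A divides BE with BA:AE = 2/3:1/3]
4. A_y = 23/3  [A divides BE with BA:AE = 2/3:1/3]
   → A = (-1, 23/3)
5. D_x = -26  [D is the reflection of E across B]
6. D_y = -9  [D is the reflection of E across B]
   → D = (-26, -9)

A = (-1, 23/3)
D = (-26, -9)
F = (-2084/169, 709/169)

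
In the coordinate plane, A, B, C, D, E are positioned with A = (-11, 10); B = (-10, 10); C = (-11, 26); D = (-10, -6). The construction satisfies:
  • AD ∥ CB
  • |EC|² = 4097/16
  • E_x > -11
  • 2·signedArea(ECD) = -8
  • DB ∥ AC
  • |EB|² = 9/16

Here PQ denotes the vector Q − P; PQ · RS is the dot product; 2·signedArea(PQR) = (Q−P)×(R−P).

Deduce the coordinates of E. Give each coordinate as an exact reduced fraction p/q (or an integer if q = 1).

1. E_x = -43/4  [line 32·x + 1·y + 334 = 0 ∩ |EC|² = 4097/16]
2. E_y = 10  [line 32·x + 1·y + 334 = 0 ∩ |EC|² = 4097/16]
   → E = (-43/4, 10)

E = (-43/4, 10)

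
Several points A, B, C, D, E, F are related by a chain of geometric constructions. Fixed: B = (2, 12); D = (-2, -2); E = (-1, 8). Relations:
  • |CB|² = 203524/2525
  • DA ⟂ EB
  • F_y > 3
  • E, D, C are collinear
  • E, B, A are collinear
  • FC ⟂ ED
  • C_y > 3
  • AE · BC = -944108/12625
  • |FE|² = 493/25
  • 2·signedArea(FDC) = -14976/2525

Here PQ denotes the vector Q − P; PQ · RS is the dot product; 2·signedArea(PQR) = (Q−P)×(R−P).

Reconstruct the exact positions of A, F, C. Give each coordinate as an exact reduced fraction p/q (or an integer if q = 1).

A = (-154/25, 28/25)
C = (-722/505, 374/101)
F = (-2/5, 18/5)

1. A_x = -154/25  [E, B, A are collinear ∩ DA ⟂ EB]
2. A_y = 28/25  [E, B, A are collinear ∩ DA ⟂ EB]
   → A = (-154/25, 28/25)
3. C_x = -722/505  [E, D, C are collinear ∩ AE · BC = -944108/12625]
4. C_y = 374/101  [E, D, C are collinear ∩ AE · BC = -944108/12625]
   → C = (-722/505, 374/101)
5. F_x = -2/5  [2·signedArea(FDC) = -14976/2525 ∩ FC ⟂ ED]
6. F_y = 18/5  [2·signedArea(FDC) = -14976/2525 ∩ FC ⟂ ED]
   → F = (-2/5, 18/5)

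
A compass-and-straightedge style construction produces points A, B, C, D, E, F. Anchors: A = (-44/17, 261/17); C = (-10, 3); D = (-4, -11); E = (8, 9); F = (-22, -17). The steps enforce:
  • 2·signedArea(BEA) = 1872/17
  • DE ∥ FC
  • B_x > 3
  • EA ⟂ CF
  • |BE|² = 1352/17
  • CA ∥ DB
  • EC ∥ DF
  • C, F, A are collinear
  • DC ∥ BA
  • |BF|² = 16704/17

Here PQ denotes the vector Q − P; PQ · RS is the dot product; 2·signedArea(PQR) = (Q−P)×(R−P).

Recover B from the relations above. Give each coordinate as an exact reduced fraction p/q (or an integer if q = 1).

1. B_x = 58/17  [DC ∥ BA ∩ CA ∥ DB]
2. B_y = 23/17  [DC ∥ BA ∩ CA ∥ DB]
   → B = (58/17, 23/17)

B = (58/17, 23/17)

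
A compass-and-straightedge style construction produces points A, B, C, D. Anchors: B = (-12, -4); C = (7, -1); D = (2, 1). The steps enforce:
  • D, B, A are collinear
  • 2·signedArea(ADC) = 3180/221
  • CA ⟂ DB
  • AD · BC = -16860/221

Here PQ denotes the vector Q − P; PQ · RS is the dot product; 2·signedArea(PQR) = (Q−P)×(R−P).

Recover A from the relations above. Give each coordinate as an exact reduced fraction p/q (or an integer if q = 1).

A = (1282/221, 521/221)

1. A_x = 1282/221  [D, B, A are collinear ∩ CA ⟂ DB]
2. A_y = 521/221  [D, B, A are collinear ∩ CA ⟂ DB]
   → A = (1282/221, 521/221)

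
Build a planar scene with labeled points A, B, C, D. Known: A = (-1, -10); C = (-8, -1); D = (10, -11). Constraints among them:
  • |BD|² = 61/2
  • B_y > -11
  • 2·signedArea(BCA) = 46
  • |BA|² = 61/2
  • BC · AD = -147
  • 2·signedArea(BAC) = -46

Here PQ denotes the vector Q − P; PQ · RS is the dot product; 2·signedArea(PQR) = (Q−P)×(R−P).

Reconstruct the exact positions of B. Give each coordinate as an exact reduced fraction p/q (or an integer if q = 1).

1. B_x = 9/2  [2·signedArea(BCA) = 46 ∩ BC · AD = -147]
2. B_y = -21/2  [2·signedArea(BCA) = 46 ∩ BC · AD = -147]
   → B = (9/2, -21/2)

B = (9/2, -21/2)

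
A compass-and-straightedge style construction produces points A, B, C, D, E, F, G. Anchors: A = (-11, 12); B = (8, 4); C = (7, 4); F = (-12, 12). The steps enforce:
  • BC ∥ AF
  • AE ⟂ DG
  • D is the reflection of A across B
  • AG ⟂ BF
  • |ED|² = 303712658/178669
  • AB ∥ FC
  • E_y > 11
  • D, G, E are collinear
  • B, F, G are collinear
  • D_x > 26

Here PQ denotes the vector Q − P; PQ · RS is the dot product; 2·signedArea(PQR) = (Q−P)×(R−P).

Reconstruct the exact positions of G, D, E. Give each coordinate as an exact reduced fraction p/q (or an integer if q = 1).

D = (27, -4)
E = (-1990556/178669, 2082645/178669)
G = (-323/29, 338/29)

1. G_x = -323/29  [B, F, G are collinear ∩ AG ⟂ BF]
2. G_y = 338/29  [B, F, G are collinear ∩ AG ⟂ BF]
   → G = (-323/29, 338/29)
3. D_x = 27  [D is the reflection of A across B]
4. D_y = -4  [D is the reflection of A across B]
   → D = (27, -4)
5. E_x = -1990556/178669  [D, G, E are collinear ∩ AE ⟂ DG]
6. E_y = 2082645/178669  [D, G, E are collinear ∩ AE ⟂ DG]
   → E = (-1990556/178669, 2082645/178669)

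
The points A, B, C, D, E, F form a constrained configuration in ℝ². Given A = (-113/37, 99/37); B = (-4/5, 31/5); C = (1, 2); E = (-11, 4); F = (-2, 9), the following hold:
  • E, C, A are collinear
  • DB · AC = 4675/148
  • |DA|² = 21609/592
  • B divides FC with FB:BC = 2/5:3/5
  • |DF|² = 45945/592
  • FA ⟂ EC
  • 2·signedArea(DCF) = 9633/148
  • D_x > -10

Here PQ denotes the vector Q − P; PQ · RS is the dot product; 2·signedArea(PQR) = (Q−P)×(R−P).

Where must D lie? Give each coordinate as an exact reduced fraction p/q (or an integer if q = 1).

1. D_x = -667/74  [2·signedArea(DCF) = 9633/148 ∩ DB · AC = 4675/148]
2. D_y = 543/148  [2·signedArea(DCF) = 9633/148 ∩ DB · AC = 4675/148]
   → D = (-667/74, 543/148)

D = (-667/74, 543/148)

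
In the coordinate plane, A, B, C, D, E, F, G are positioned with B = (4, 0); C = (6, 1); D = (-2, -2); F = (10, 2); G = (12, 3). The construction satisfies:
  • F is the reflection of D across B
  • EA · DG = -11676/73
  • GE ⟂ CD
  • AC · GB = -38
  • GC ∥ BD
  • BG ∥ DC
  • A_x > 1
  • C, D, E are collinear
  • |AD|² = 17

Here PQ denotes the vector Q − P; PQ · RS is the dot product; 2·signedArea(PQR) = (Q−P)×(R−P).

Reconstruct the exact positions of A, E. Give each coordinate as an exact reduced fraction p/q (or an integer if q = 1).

1. E_x = 870/73  [C, D, E are collinear ∩ GE ⟂ CD]
2. E_y = 235/73  [C, D, E are collinear ∩ GE ⟂ CD]
   → E = (870/73, 235/73)
3. A_x = 2  [AC · GB = -38 ∩ EA · DG = -11676/73]
4. A_y = -1  [AC · GB = -38 ∩ EA · DG = -11676/73]
   → A = (2, -1)

A = (2, -1)
E = (870/73, 235/73)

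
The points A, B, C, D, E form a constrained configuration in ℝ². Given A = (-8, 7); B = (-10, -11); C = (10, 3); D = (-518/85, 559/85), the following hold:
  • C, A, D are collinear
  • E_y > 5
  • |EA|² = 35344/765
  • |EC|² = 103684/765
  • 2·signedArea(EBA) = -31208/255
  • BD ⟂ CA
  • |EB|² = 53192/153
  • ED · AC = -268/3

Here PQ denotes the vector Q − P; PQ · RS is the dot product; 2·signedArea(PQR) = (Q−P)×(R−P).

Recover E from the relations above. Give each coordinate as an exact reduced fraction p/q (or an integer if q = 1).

E = (-116/85, 1409/255)

1. E_x = -116/85  [2·signedArea(EBA) = -31208/255 ∩ ED · AC = -268/3]
2. E_y = 1409/255  [2·signedArea(EBA) = -31208/255 ∩ ED · AC = -268/3]
   → E = (-116/85, 1409/255)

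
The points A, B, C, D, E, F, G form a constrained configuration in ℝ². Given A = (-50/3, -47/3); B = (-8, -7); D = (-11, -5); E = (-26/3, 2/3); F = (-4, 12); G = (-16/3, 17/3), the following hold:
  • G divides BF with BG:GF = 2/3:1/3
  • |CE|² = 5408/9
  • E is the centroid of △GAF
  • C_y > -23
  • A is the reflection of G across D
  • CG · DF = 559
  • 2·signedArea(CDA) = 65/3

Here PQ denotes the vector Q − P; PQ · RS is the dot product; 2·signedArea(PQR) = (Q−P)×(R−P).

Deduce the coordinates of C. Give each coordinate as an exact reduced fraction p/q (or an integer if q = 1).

C = (-18, -22)

1. C_x = -18  [CG · DF = 559 ∩ 2·signedArea(CDA) = 65/3]
2. C_y = -22  [CG · DF = 559 ∩ 2·signedArea(CDA) = 65/3]
   → C = (-18, -22)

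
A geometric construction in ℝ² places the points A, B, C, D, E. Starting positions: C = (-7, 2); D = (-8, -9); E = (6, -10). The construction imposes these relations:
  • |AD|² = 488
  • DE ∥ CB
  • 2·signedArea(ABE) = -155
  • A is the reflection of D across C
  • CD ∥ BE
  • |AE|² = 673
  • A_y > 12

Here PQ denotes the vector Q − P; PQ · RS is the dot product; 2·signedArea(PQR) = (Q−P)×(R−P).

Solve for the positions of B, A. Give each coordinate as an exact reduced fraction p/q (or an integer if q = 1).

A = (-6, 13)
B = (7, 1)

1. B_x = 7  [CD ∥ BE ∩ DE ∥ CB]
2. B_y = 1  [CD ∥ BE ∩ DE ∥ CB]
   → B = (7, 1)
3. A_x = -6  [A is the reflection of D across C]
4. A_y = 13  [A is the reflection of D across C]
   → A = (-6, 13)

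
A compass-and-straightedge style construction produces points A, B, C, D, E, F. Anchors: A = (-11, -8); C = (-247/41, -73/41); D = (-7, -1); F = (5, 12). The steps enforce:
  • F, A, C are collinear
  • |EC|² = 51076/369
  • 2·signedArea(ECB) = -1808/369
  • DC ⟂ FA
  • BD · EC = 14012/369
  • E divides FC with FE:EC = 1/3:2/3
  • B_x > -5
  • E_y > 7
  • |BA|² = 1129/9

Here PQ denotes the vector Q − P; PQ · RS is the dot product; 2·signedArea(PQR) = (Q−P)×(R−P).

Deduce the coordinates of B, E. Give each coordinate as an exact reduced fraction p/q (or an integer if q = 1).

B = (-13/3, 1)
E = (163/123, 911/123)

1. E_x = 163/123  [E divides FC with FE:EC = 1/3:2/3]
2. E_y = 911/123  [E divides FC with FE:EC = 1/3:2/3]
   → E = (163/123, 911/123)
3. B_x = -13/3  [BD · EC = 14012/369 ∩ 2·signedArea(ECB) = -1808/369]
4. B_y = 1  [BD · EC = 14012/369 ∩ 2·signedArea(ECB) = -1808/369]
   → B = (-13/3, 1)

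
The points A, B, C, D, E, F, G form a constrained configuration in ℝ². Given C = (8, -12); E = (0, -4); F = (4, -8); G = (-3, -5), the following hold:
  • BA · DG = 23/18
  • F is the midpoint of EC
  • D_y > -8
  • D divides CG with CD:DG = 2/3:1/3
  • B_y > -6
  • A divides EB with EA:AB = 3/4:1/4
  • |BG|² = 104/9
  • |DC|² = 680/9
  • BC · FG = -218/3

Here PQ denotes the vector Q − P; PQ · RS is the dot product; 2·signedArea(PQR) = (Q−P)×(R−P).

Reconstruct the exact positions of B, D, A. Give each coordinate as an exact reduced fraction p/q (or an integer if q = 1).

1. B_x = 1/3  [line 7·x + -3·y + -58/3 = 0 ∩ |BG|² = 104/9]
2. B_y = -17/3  [line 7·x + -3·y + -58/3 = 0 ∩ |BG|² = 104/9]
   → B = (1/3, -17/3)
3. D_x = 2/3  [D divides CG with CD:DG = 2/3:1/3]
4. D_y = -22/3  [D divides CG with CD:DG = 2/3:1/3]
   → D = (2/3, -22/3)
5. A_x = 1/4  [A divides EB with EA:AB = 3/4:1/4]
6. A_y = -21/4  [A divides EB with EA:AB = 3/4:1/4]
   → A = (1/4, -21/4)

A = (1/4, -21/4)
B = (1/3, -17/3)
D = (2/3, -22/3)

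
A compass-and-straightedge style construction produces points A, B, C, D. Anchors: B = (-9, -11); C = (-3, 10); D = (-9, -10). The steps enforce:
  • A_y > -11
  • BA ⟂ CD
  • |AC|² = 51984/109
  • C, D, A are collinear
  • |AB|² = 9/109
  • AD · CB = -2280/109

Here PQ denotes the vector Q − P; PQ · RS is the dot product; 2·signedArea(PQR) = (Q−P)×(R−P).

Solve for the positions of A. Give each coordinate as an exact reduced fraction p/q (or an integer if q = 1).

1. A_x = -1011/109  [C, D, A are collinear ∩ BA ⟂ CD]
2. A_y = -1190/109  [C, D, A are collinear ∩ BA ⟂ CD]
   → A = (-1011/109, -1190/109)

A = (-1011/109, -1190/109)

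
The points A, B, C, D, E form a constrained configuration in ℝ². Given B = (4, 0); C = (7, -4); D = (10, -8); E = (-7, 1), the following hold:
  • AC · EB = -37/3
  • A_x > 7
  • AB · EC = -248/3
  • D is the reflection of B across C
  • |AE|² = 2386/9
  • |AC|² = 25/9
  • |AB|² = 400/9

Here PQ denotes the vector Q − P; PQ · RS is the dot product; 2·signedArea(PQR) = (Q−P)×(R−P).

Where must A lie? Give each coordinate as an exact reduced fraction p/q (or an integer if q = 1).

A = (8, -16/3)

1. A_x = 8  [AB · EC = -248/3 ∩ AC · EB = -37/3]
2. A_y = -16/3  [AB · EC = -248/3 ∩ AC · EB = -37/3]
   → A = (8, -16/3)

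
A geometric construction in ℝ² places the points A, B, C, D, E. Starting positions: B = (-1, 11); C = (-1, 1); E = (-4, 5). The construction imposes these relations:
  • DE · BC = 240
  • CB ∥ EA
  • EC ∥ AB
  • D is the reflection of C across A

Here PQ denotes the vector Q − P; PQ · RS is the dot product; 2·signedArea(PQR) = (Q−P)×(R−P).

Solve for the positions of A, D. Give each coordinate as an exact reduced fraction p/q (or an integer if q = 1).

1. A_x = -4  [EC ∥ AB ∩ CB ∥ EA]
2. A_y = 15  [EC ∥ AB ∩ CB ∥ EA]
   → A = (-4, 15)
3. D_x = -7  [D is the reflection of C across A]
4. D_y = 29  [D is the reflection of C across A]
   → D = (-7, 29)

A = (-4, 15)
D = (-7, 29)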